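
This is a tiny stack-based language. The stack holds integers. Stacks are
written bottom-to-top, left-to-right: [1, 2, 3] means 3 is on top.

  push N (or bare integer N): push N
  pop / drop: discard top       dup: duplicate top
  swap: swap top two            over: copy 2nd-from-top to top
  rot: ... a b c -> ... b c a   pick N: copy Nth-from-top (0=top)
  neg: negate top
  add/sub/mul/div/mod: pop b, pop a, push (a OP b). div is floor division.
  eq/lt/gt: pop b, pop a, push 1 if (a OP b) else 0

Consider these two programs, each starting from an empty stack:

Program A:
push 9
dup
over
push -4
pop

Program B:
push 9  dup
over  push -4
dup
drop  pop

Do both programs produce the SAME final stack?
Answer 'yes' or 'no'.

Answer: yes

Derivation:
Program A trace:
  After 'push 9': [9]
  After 'dup': [9, 9]
  After 'over': [9, 9, 9]
  After 'push -4': [9, 9, 9, -4]
  After 'pop': [9, 9, 9]
Program A final stack: [9, 9, 9]

Program B trace:
  After 'push 9': [9]
  After 'dup': [9, 9]
  After 'over': [9, 9, 9]
  After 'push -4': [9, 9, 9, -4]
  After 'dup': [9, 9, 9, -4, -4]
  After 'drop': [9, 9, 9, -4]
  After 'pop': [9, 9, 9]
Program B final stack: [9, 9, 9]
Same: yes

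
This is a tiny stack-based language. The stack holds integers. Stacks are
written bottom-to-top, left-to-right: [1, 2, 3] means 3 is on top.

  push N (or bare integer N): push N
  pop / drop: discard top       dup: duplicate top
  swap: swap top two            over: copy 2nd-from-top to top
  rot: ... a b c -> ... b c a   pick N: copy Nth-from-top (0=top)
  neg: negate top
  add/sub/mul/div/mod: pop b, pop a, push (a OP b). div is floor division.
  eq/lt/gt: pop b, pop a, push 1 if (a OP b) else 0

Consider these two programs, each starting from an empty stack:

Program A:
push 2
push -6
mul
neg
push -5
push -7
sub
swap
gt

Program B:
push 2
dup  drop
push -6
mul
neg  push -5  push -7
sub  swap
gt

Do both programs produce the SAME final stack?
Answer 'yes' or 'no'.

Answer: yes

Derivation:
Program A trace:
  After 'push 2': [2]
  After 'push -6': [2, -6]
  After 'mul': [-12]
  After 'neg': [12]
  After 'push -5': [12, -5]
  After 'push -7': [12, -5, -7]
  After 'sub': [12, 2]
  After 'swap': [2, 12]
  After 'gt': [0]
Program A final stack: [0]

Program B trace:
  After 'push 2': [2]
  After 'dup': [2, 2]
  After 'drop': [2]
  After 'push -6': [2, -6]
  After 'mul': [-12]
  After 'neg': [12]
  After 'push -5': [12, -5]
  After 'push -7': [12, -5, -7]
  After 'sub': [12, 2]
  After 'swap': [2, 12]
  After 'gt': [0]
Program B final stack: [0]
Same: yes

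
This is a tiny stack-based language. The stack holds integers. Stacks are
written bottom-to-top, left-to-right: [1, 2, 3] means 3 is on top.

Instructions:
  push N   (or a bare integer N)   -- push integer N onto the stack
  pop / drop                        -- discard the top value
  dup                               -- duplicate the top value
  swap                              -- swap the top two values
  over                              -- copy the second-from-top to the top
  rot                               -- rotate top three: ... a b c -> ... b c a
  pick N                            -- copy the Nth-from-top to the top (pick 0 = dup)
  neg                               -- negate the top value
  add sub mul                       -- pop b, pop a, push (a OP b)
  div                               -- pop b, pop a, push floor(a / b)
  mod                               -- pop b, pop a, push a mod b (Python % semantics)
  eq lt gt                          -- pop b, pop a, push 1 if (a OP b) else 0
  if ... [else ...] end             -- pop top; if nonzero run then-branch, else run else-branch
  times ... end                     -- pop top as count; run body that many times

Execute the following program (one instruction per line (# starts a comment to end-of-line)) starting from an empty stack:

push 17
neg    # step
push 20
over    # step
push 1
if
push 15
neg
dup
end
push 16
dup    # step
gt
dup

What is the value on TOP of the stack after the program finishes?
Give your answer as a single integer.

After 'push 17': [17]
After 'neg': [-17]
After 'push 20': [-17, 20]
After 'over': [-17, 20, -17]
After 'push 1': [-17, 20, -17, 1]
After 'if': [-17, 20, -17]
After 'push 15': [-17, 20, -17, 15]
After 'neg': [-17, 20, -17, -15]
After 'dup': [-17, 20, -17, -15, -15]
After 'push 16': [-17, 20, -17, -15, -15, 16]
After 'dup': [-17, 20, -17, -15, -15, 16, 16]
After 'gt': [-17, 20, -17, -15, -15, 0]
After 'dup': [-17, 20, -17, -15, -15, 0, 0]

Answer: 0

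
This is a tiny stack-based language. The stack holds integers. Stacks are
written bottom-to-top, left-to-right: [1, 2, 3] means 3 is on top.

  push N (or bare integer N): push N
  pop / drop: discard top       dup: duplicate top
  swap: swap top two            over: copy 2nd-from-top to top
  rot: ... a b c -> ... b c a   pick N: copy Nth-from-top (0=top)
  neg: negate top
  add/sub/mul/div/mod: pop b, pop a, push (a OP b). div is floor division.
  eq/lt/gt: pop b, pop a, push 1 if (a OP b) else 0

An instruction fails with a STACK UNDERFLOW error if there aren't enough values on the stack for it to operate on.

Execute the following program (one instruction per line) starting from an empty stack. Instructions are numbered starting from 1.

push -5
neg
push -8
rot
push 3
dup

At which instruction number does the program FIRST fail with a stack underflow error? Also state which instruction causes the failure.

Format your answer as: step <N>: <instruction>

Answer: step 4: rot

Derivation:
Step 1 ('push -5'): stack = [-5], depth = 1
Step 2 ('neg'): stack = [5], depth = 1
Step 3 ('push -8'): stack = [5, -8], depth = 2
Step 4 ('rot'): needs 3 value(s) but depth is 2 — STACK UNDERFLOW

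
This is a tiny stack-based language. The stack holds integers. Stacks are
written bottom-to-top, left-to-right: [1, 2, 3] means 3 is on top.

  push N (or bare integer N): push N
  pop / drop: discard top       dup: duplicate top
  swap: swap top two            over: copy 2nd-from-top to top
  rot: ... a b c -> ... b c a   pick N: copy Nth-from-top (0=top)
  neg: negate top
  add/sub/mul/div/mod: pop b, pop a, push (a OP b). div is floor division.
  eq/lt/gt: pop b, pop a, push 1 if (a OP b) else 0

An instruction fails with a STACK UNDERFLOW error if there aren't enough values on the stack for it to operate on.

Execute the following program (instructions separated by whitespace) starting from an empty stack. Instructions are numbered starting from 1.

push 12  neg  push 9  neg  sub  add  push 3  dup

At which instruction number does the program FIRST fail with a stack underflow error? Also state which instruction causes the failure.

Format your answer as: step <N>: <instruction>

Answer: step 6: add

Derivation:
Step 1 ('push 12'): stack = [12], depth = 1
Step 2 ('neg'): stack = [-12], depth = 1
Step 3 ('push 9'): stack = [-12, 9], depth = 2
Step 4 ('neg'): stack = [-12, -9], depth = 2
Step 5 ('sub'): stack = [-3], depth = 1
Step 6 ('add'): needs 2 value(s) but depth is 1 — STACK UNDERFLOW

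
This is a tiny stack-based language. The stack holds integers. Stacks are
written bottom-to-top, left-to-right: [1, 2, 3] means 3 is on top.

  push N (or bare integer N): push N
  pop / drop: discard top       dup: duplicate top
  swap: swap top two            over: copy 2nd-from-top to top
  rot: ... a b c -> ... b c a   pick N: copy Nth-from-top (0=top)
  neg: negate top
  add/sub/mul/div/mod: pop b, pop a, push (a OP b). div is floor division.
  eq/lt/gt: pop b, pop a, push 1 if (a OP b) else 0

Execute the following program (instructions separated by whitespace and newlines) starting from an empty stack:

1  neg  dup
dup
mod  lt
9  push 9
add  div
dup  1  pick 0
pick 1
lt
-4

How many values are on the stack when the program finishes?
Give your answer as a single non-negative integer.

Answer: 5

Derivation:
After 'push 1': stack = [1] (depth 1)
After 'neg': stack = [-1] (depth 1)
After 'dup': stack = [-1, -1] (depth 2)
After 'dup': stack = [-1, -1, -1] (depth 3)
After 'mod': stack = [-1, 0] (depth 2)
After 'lt': stack = [1] (depth 1)
After 'push 9': stack = [1, 9] (depth 2)
After 'push 9': stack = [1, 9, 9] (depth 3)
After 'add': stack = [1, 18] (depth 2)
After 'div': stack = [0] (depth 1)
After 'dup': stack = [0, 0] (depth 2)
After 'push 1': stack = [0, 0, 1] (depth 3)
After 'pick 0': stack = [0, 0, 1, 1] (depth 4)
After 'pick 1': stack = [0, 0, 1, 1, 1] (depth 5)
After 'lt': stack = [0, 0, 1, 0] (depth 4)
After 'push -4': stack = [0, 0, 1, 0, -4] (depth 5)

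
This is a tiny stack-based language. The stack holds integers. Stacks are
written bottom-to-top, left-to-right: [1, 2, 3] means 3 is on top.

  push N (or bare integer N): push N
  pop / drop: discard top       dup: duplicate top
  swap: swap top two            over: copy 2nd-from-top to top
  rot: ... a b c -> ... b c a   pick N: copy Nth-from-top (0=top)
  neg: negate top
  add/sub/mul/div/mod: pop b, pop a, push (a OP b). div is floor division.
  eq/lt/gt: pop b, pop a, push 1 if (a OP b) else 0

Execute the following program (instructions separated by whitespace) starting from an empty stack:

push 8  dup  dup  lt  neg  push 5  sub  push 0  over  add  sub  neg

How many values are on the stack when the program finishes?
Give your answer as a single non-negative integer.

After 'push 8': stack = [8] (depth 1)
After 'dup': stack = [8, 8] (depth 2)
After 'dup': stack = [8, 8, 8] (depth 3)
After 'lt': stack = [8, 0] (depth 2)
After 'neg': stack = [8, 0] (depth 2)
After 'push 5': stack = [8, 0, 5] (depth 3)
After 'sub': stack = [8, -5] (depth 2)
After 'push 0': stack = [8, -5, 0] (depth 3)
After 'over': stack = [8, -5, 0, -5] (depth 4)
After 'add': stack = [8, -5, -5] (depth 3)
After 'sub': stack = [8, 0] (depth 2)
After 'neg': stack = [8, 0] (depth 2)

Answer: 2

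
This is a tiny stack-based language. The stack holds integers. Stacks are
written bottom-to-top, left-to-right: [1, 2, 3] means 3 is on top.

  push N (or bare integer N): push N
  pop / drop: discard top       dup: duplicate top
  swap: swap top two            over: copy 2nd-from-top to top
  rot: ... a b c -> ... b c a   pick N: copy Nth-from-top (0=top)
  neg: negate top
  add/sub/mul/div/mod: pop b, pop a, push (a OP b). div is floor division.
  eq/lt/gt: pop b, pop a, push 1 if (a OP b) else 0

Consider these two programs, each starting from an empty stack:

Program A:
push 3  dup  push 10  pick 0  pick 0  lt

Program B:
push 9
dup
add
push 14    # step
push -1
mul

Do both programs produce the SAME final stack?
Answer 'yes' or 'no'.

Answer: no

Derivation:
Program A trace:
  After 'push 3': [3]
  After 'dup': [3, 3]
  After 'push 10': [3, 3, 10]
  After 'pick 0': [3, 3, 10, 10]
  After 'pick 0': [3, 3, 10, 10, 10]
  After 'lt': [3, 3, 10, 0]
Program A final stack: [3, 3, 10, 0]

Program B trace:
  After 'push 9': [9]
  After 'dup': [9, 9]
  After 'add': [18]
  After 'push 14': [18, 14]
  After 'push -1': [18, 14, -1]
  After 'mul': [18, -14]
Program B final stack: [18, -14]
Same: no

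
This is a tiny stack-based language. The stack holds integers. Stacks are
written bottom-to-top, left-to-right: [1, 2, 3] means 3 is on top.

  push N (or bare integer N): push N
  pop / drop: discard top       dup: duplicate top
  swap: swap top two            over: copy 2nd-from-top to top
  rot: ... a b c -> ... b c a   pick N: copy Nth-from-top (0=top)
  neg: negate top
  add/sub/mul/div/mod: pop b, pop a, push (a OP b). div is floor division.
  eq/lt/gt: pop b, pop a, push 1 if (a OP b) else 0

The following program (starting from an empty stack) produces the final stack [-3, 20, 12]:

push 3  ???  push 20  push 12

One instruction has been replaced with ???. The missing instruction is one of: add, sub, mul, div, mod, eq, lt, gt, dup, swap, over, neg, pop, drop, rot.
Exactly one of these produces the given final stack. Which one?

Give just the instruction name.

Answer: neg

Derivation:
Stack before ???: [3]
Stack after ???:  [-3]
The instruction that transforms [3] -> [-3] is: neg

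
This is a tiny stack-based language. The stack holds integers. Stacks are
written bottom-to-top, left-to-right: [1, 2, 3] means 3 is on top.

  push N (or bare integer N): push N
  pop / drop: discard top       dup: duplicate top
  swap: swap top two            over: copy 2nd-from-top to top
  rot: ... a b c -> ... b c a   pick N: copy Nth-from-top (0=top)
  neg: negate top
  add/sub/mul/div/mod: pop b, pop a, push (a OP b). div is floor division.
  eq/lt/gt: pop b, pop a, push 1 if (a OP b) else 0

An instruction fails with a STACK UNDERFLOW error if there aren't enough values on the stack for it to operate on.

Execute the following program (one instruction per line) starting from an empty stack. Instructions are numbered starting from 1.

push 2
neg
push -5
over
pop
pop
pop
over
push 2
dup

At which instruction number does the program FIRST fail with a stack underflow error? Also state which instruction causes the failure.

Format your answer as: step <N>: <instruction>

Answer: step 8: over

Derivation:
Step 1 ('push 2'): stack = [2], depth = 1
Step 2 ('neg'): stack = [-2], depth = 1
Step 3 ('push -5'): stack = [-2, -5], depth = 2
Step 4 ('over'): stack = [-2, -5, -2], depth = 3
Step 5 ('pop'): stack = [-2, -5], depth = 2
Step 6 ('pop'): stack = [-2], depth = 1
Step 7 ('pop'): stack = [], depth = 0
Step 8 ('over'): needs 2 value(s) but depth is 0 — STACK UNDERFLOW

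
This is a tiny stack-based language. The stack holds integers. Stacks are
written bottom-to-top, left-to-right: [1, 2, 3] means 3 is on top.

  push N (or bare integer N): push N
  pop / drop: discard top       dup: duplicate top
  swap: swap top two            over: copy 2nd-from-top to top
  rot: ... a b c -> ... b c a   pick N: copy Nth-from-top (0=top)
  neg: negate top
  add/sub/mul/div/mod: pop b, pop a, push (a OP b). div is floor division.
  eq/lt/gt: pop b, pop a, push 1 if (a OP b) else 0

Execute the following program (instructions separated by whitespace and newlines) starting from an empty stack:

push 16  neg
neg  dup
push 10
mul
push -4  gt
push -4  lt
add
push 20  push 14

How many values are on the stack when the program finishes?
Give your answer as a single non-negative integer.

Answer: 3

Derivation:
After 'push 16': stack = [16] (depth 1)
After 'neg': stack = [-16] (depth 1)
After 'neg': stack = [16] (depth 1)
After 'dup': stack = [16, 16] (depth 2)
After 'push 10': stack = [16, 16, 10] (depth 3)
After 'mul': stack = [16, 160] (depth 2)
After 'push -4': stack = [16, 160, -4] (depth 3)
After 'gt': stack = [16, 1] (depth 2)
After 'push -4': stack = [16, 1, -4] (depth 3)
After 'lt': stack = [16, 0] (depth 2)
After 'add': stack = [16] (depth 1)
After 'push 20': stack = [16, 20] (depth 2)
After 'push 14': stack = [16, 20, 14] (depth 3)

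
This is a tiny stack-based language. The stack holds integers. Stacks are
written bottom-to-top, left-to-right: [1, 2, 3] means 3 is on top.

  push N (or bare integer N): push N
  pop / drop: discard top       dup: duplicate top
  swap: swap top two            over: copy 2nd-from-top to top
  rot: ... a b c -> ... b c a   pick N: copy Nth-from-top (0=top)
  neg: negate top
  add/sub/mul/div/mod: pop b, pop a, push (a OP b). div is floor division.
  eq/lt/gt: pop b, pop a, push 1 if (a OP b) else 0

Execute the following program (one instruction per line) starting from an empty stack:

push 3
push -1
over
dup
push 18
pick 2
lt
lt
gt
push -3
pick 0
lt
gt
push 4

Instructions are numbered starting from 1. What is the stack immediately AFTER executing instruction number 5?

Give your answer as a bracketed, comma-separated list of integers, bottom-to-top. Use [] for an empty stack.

Answer: [3, -1, 3, 3, 18]

Derivation:
Step 1 ('push 3'): [3]
Step 2 ('push -1'): [3, -1]
Step 3 ('over'): [3, -1, 3]
Step 4 ('dup'): [3, -1, 3, 3]
Step 5 ('push 18'): [3, -1, 3, 3, 18]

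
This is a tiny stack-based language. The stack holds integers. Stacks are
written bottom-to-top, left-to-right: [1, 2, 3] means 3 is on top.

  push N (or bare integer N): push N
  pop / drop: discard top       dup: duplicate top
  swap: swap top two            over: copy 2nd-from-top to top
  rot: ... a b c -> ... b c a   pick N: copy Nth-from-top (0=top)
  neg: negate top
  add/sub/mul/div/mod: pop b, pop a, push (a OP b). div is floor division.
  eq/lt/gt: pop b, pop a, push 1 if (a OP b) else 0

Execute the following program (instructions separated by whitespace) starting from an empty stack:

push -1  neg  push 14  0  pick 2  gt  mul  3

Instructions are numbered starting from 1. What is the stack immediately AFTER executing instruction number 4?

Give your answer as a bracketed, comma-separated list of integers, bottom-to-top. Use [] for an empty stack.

Answer: [1, 14, 0]

Derivation:
Step 1 ('push -1'): [-1]
Step 2 ('neg'): [1]
Step 3 ('push 14'): [1, 14]
Step 4 ('0'): [1, 14, 0]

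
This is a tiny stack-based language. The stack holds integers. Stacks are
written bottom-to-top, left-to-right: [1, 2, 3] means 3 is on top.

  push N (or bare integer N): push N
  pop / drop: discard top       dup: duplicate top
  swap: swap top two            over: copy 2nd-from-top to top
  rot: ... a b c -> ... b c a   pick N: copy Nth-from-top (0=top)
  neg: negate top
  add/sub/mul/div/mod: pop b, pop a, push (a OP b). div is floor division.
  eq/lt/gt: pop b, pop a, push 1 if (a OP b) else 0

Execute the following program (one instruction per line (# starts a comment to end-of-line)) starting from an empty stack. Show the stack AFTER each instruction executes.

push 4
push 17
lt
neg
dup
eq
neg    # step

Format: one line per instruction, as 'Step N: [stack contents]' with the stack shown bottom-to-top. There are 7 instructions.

Step 1: [4]
Step 2: [4, 17]
Step 3: [1]
Step 4: [-1]
Step 5: [-1, -1]
Step 6: [1]
Step 7: [-1]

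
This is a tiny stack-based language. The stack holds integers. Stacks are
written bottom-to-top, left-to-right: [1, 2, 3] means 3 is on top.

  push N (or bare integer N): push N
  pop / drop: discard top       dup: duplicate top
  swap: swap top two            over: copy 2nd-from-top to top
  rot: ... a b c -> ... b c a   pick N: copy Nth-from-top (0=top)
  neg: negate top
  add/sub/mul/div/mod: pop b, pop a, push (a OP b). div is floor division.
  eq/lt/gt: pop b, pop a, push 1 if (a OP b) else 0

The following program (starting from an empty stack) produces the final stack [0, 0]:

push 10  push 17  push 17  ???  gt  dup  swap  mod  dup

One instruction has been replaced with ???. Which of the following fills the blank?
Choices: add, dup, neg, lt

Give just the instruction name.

Answer: lt

Derivation:
Stack before ???: [10, 17, 17]
Stack after ???:  [10, 0]
Checking each choice:
  add: modulo by zero
  dup: modulo by zero
  neg: produces [10, 0, 0]
  lt: MATCH


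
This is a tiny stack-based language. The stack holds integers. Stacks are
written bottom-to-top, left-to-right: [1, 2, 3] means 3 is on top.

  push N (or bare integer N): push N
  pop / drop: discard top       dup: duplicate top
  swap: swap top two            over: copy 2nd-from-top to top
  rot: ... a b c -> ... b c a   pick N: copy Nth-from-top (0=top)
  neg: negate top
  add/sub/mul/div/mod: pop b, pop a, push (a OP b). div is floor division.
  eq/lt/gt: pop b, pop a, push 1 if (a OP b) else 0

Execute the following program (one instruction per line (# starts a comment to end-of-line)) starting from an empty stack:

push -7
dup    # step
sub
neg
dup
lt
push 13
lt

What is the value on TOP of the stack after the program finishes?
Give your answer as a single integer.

Answer: 1

Derivation:
After 'push -7': [-7]
After 'dup': [-7, -7]
After 'sub': [0]
After 'neg': [0]
After 'dup': [0, 0]
After 'lt': [0]
After 'push 13': [0, 13]
After 'lt': [1]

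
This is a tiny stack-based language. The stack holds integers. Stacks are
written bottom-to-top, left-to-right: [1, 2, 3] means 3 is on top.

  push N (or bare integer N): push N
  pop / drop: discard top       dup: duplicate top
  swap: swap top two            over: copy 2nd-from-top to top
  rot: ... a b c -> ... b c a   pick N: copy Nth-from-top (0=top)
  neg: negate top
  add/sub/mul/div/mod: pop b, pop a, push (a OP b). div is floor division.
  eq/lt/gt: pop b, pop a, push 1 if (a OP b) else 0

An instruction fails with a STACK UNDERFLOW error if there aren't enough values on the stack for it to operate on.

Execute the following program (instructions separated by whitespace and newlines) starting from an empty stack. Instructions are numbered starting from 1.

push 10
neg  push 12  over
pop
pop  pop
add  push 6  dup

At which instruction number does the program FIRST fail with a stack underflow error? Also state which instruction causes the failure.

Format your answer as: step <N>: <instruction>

Answer: step 8: add

Derivation:
Step 1 ('push 10'): stack = [10], depth = 1
Step 2 ('neg'): stack = [-10], depth = 1
Step 3 ('push 12'): stack = [-10, 12], depth = 2
Step 4 ('over'): stack = [-10, 12, -10], depth = 3
Step 5 ('pop'): stack = [-10, 12], depth = 2
Step 6 ('pop'): stack = [-10], depth = 1
Step 7 ('pop'): stack = [], depth = 0
Step 8 ('add'): needs 2 value(s) but depth is 0 — STACK UNDERFLOW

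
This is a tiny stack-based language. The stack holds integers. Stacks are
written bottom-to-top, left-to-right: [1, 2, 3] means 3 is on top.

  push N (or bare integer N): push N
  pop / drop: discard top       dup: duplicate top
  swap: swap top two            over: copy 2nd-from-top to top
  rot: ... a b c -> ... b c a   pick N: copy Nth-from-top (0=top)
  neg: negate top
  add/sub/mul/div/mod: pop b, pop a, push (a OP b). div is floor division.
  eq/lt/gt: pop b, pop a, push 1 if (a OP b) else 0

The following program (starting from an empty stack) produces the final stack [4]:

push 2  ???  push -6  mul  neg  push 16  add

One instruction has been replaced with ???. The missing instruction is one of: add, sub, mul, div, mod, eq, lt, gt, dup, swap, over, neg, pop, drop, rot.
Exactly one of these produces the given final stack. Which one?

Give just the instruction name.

Stack before ???: [2]
Stack after ???:  [-2]
The instruction that transforms [2] -> [-2] is: neg

Answer: neg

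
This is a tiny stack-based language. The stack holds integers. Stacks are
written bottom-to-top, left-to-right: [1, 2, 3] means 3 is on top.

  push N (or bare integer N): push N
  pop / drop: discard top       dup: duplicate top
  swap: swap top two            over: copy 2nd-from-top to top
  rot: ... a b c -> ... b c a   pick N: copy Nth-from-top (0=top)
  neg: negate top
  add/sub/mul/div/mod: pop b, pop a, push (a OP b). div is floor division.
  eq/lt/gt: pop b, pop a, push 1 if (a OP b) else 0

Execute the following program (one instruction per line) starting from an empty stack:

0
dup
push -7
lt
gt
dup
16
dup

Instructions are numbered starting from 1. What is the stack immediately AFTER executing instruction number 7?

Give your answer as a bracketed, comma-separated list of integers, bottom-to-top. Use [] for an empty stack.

Step 1 ('0'): [0]
Step 2 ('dup'): [0, 0]
Step 3 ('push -7'): [0, 0, -7]
Step 4 ('lt'): [0, 0]
Step 5 ('gt'): [0]
Step 6 ('dup'): [0, 0]
Step 7 ('16'): [0, 0, 16]

Answer: [0, 0, 16]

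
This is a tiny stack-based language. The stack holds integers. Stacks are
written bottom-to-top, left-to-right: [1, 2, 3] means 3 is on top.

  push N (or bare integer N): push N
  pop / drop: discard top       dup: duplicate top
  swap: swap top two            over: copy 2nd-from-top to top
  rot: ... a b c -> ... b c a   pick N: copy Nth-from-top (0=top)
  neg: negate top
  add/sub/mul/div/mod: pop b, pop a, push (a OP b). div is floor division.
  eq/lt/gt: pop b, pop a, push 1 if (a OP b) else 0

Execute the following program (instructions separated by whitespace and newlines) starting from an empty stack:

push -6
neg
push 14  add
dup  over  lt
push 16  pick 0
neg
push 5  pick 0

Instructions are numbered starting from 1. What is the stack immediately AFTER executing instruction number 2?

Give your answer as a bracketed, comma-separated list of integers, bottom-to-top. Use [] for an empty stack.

Answer: [6]

Derivation:
Step 1 ('push -6'): [-6]
Step 2 ('neg'): [6]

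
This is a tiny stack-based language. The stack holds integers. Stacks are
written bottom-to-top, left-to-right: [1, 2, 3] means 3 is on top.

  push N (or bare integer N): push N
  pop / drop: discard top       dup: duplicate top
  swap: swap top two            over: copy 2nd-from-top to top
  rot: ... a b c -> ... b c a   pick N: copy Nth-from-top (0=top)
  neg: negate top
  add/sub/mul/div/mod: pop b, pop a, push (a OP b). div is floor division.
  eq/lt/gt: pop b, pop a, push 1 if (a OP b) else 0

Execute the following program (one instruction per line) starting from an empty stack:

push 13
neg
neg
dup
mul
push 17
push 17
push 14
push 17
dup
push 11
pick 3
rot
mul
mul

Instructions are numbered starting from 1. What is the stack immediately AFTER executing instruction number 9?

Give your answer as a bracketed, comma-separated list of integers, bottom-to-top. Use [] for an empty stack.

Step 1 ('push 13'): [13]
Step 2 ('neg'): [-13]
Step 3 ('neg'): [13]
Step 4 ('dup'): [13, 13]
Step 5 ('mul'): [169]
Step 6 ('push 17'): [169, 17]
Step 7 ('push 17'): [169, 17, 17]
Step 8 ('push 14'): [169, 17, 17, 14]
Step 9 ('push 17'): [169, 17, 17, 14, 17]

Answer: [169, 17, 17, 14, 17]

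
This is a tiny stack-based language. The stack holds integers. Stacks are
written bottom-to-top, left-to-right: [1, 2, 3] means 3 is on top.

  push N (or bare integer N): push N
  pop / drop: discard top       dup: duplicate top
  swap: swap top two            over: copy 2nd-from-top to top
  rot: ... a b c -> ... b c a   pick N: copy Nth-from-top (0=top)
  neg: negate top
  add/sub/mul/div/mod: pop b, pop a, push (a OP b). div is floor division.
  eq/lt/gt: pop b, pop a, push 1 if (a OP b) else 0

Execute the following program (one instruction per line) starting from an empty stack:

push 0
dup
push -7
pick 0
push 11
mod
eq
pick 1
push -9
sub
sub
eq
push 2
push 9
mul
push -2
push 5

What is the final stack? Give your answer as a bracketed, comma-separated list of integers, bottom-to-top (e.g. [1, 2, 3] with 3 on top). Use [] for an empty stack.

After 'push 0': [0]
After 'dup': [0, 0]
After 'push -7': [0, 0, -7]
After 'pick 0': [0, 0, -7, -7]
After 'push 11': [0, 0, -7, -7, 11]
After 'mod': [0, 0, -7, 4]
After 'eq': [0, 0, 0]
After 'pick 1': [0, 0, 0, 0]
After 'push -9': [0, 0, 0, 0, -9]
After 'sub': [0, 0, 0, 9]
After 'sub': [0, 0, -9]
After 'eq': [0, 0]
After 'push 2': [0, 0, 2]
After 'push 9': [0, 0, 2, 9]
After 'mul': [0, 0, 18]
After 'push -2': [0, 0, 18, -2]
After 'push 5': [0, 0, 18, -2, 5]

Answer: [0, 0, 18, -2, 5]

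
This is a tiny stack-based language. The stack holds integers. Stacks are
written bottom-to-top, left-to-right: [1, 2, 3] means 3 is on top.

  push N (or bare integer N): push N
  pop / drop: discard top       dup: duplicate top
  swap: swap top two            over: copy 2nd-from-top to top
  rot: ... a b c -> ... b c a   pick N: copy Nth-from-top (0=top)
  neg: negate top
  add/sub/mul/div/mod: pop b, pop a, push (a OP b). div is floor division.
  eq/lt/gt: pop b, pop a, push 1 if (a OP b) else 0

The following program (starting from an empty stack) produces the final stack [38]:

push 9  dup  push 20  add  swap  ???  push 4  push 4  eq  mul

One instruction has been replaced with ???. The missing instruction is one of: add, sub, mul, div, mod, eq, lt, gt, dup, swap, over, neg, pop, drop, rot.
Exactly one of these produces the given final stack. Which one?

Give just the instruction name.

Answer: add

Derivation:
Stack before ???: [29, 9]
Stack after ???:  [38]
The instruction that transforms [29, 9] -> [38] is: add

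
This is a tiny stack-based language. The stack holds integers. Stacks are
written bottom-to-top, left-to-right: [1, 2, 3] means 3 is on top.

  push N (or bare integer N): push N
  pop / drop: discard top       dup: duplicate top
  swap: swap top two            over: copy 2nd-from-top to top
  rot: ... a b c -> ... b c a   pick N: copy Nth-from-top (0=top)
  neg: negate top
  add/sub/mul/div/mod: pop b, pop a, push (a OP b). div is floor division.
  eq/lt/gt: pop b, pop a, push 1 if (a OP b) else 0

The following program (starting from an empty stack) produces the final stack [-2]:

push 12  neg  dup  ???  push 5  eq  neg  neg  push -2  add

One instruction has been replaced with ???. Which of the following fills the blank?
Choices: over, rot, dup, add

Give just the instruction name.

Stack before ???: [-12, -12]
Stack after ???:  [-24]
Checking each choice:
  over: produces [-12, -12, -2]
  rot: stack underflow (need 3, have 2)
  dup: produces [-12, -12, -2]
  add: MATCH


Answer: add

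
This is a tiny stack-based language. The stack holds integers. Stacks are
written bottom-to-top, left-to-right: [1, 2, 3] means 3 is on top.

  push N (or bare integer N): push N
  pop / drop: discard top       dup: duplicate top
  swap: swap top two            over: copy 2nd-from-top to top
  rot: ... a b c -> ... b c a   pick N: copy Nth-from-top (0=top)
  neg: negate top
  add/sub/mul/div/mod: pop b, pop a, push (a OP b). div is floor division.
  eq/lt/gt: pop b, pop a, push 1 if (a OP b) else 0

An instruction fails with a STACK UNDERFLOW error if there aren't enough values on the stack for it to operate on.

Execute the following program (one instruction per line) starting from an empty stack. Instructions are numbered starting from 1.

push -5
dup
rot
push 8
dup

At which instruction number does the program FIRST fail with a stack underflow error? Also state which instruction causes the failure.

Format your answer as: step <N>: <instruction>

Step 1 ('push -5'): stack = [-5], depth = 1
Step 2 ('dup'): stack = [-5, -5], depth = 2
Step 3 ('rot'): needs 3 value(s) but depth is 2 — STACK UNDERFLOW

Answer: step 3: rot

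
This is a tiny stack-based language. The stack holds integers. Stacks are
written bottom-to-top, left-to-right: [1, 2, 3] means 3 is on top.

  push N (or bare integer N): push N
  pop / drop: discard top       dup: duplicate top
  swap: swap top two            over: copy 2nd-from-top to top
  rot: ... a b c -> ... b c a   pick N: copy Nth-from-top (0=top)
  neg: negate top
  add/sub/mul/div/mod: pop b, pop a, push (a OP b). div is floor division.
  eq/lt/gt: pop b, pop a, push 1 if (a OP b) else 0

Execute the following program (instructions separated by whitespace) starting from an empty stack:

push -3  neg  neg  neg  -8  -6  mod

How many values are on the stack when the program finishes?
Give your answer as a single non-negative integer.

Answer: 2

Derivation:
After 'push -3': stack = [-3] (depth 1)
After 'neg': stack = [3] (depth 1)
After 'neg': stack = [-3] (depth 1)
After 'neg': stack = [3] (depth 1)
After 'push -8': stack = [3, -8] (depth 2)
After 'push -6': stack = [3, -8, -6] (depth 3)
After 'mod': stack = [3, -2] (depth 2)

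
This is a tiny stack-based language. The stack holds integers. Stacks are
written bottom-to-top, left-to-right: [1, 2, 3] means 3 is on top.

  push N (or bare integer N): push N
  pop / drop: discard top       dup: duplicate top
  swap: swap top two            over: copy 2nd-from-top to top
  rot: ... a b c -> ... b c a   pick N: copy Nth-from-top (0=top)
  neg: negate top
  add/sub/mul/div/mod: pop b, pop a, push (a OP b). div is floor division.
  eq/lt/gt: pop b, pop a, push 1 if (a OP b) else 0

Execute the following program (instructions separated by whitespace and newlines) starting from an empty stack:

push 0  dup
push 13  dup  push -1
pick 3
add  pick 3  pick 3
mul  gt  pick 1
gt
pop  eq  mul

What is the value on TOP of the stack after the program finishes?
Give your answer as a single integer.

Answer: 0

Derivation:
After 'push 0': [0]
After 'dup': [0, 0]
After 'push 13': [0, 0, 13]
After 'dup': [0, 0, 13, 13]
After 'push -1': [0, 0, 13, 13, -1]
After 'pick 3': [0, 0, 13, 13, -1, 0]
After 'add': [0, 0, 13, 13, -1]
After 'pick 3': [0, 0, 13, 13, -1, 0]
After 'pick 3': [0, 0, 13, 13, -1, 0, 13]
After 'mul': [0, 0, 13, 13, -1, 0]
After 'gt': [0, 0, 13, 13, 0]
After 'pick 1': [0, 0, 13, 13, 0, 13]
After 'gt': [0, 0, 13, 13, 0]
After 'pop': [0, 0, 13, 13]
After 'eq': [0, 0, 1]
After 'mul': [0, 0]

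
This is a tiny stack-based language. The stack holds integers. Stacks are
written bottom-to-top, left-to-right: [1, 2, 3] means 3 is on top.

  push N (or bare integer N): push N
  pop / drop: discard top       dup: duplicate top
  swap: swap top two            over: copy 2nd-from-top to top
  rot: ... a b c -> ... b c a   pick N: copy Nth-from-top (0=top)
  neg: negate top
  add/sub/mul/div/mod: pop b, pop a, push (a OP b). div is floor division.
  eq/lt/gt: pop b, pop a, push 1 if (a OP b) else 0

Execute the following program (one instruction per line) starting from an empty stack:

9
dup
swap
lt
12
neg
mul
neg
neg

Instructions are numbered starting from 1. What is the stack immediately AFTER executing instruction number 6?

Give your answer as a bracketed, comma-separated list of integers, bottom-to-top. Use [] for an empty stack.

Step 1 ('9'): [9]
Step 2 ('dup'): [9, 9]
Step 3 ('swap'): [9, 9]
Step 4 ('lt'): [0]
Step 5 ('12'): [0, 12]
Step 6 ('neg'): [0, -12]

Answer: [0, -12]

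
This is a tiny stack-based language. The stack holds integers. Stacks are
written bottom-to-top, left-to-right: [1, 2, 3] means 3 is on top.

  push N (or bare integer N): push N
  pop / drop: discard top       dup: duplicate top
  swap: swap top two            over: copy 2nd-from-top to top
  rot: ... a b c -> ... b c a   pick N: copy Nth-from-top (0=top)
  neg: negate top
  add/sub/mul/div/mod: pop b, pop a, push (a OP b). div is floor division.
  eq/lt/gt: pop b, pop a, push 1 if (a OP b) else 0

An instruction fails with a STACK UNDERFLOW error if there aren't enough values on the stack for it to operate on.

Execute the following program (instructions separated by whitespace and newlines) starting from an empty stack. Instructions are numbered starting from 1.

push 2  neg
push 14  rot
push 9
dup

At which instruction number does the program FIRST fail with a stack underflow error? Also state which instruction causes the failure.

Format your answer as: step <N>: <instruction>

Answer: step 4: rot

Derivation:
Step 1 ('push 2'): stack = [2], depth = 1
Step 2 ('neg'): stack = [-2], depth = 1
Step 3 ('push 14'): stack = [-2, 14], depth = 2
Step 4 ('rot'): needs 3 value(s) but depth is 2 — STACK UNDERFLOW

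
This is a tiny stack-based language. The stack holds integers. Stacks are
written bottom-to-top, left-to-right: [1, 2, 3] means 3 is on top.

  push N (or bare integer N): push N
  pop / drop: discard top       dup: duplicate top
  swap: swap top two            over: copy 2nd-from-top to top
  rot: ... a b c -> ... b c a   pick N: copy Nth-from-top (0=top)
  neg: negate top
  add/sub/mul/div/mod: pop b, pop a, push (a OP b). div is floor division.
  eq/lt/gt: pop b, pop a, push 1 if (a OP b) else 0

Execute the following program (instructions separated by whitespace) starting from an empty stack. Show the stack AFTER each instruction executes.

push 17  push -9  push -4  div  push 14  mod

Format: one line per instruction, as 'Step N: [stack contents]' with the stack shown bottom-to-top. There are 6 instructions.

Step 1: [17]
Step 2: [17, -9]
Step 3: [17, -9, -4]
Step 4: [17, 2]
Step 5: [17, 2, 14]
Step 6: [17, 2]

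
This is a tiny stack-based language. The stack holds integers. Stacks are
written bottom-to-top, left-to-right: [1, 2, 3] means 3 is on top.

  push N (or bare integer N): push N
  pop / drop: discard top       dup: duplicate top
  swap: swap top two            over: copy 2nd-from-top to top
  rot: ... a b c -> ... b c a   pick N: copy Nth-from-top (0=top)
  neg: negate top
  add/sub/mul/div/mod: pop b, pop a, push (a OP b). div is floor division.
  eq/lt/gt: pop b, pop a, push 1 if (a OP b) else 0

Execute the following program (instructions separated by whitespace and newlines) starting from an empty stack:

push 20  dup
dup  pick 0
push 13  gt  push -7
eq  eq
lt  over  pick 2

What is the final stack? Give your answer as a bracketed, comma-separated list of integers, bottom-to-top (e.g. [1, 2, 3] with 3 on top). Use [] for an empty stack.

Answer: [20, 0, 20, 20]

Derivation:
After 'push 20': [20]
After 'dup': [20, 20]
After 'dup': [20, 20, 20]
After 'pick 0': [20, 20, 20, 20]
After 'push 13': [20, 20, 20, 20, 13]
After 'gt': [20, 20, 20, 1]
After 'push -7': [20, 20, 20, 1, -7]
After 'eq': [20, 20, 20, 0]
After 'eq': [20, 20, 0]
After 'lt': [20, 0]
After 'over': [20, 0, 20]
After 'pick 2': [20, 0, 20, 20]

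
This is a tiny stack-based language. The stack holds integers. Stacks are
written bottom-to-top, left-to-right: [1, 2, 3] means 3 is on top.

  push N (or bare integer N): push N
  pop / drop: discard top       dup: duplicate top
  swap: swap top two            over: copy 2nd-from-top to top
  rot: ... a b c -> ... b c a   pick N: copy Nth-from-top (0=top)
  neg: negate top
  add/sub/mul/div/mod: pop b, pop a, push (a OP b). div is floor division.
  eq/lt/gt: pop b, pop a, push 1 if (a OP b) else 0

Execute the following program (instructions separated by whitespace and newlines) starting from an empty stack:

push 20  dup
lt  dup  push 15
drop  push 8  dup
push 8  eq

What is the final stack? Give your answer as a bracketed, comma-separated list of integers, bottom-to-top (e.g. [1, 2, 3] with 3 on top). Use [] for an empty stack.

Answer: [0, 0, 8, 1]

Derivation:
After 'push 20': [20]
After 'dup': [20, 20]
After 'lt': [0]
After 'dup': [0, 0]
After 'push 15': [0, 0, 15]
After 'drop': [0, 0]
After 'push 8': [0, 0, 8]
After 'dup': [0, 0, 8, 8]
After 'push 8': [0, 0, 8, 8, 8]
After 'eq': [0, 0, 8, 1]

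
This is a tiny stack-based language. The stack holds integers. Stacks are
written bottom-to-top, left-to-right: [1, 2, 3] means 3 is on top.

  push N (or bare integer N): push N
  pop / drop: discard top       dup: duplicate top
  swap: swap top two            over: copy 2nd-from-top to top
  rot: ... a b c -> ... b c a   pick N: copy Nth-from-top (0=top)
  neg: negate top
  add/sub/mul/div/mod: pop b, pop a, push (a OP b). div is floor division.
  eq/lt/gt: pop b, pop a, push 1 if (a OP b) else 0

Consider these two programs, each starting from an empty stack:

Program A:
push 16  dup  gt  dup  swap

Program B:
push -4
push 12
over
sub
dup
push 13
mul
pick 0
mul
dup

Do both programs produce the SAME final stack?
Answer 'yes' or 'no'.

Answer: no

Derivation:
Program A trace:
  After 'push 16': [16]
  After 'dup': [16, 16]
  After 'gt': [0]
  After 'dup': [0, 0]
  After 'swap': [0, 0]
Program A final stack: [0, 0]

Program B trace:
  After 'push -4': [-4]
  After 'push 12': [-4, 12]
  After 'over': [-4, 12, -4]
  After 'sub': [-4, 16]
  After 'dup': [-4, 16, 16]
  After 'push 13': [-4, 16, 16, 13]
  After 'mul': [-4, 16, 208]
  After 'pick 0': [-4, 16, 208, 208]
  After 'mul': [-4, 16, 43264]
  After 'dup': [-4, 16, 43264, 43264]
Program B final stack: [-4, 16, 43264, 43264]
Same: no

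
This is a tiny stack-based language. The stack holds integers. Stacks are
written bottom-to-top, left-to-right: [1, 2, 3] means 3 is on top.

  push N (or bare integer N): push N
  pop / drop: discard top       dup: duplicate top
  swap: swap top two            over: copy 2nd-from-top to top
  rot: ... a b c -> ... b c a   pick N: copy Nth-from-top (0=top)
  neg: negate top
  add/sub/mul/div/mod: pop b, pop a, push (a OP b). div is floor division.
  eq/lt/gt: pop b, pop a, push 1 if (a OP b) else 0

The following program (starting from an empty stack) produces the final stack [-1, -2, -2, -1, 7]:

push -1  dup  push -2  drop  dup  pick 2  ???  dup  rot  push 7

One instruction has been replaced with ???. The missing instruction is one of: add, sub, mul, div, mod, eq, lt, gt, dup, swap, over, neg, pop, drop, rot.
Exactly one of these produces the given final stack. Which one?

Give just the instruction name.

Stack before ???: [-1, -1, -1, -1]
Stack after ???:  [-1, -1, -2]
The instruction that transforms [-1, -1, -1, -1] -> [-1, -1, -2] is: add

Answer: add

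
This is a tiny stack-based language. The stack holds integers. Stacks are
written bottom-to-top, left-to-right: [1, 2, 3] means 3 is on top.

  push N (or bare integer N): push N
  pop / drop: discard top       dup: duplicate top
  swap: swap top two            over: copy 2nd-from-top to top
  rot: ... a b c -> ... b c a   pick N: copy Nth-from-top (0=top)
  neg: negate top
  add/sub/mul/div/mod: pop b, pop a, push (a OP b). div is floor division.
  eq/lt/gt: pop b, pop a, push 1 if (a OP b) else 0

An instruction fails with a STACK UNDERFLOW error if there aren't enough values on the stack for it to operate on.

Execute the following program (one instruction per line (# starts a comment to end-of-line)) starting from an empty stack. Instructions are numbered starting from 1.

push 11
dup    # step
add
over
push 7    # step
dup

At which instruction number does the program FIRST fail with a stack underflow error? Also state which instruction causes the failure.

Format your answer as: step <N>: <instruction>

Answer: step 4: over

Derivation:
Step 1 ('push 11'): stack = [11], depth = 1
Step 2 ('dup'): stack = [11, 11], depth = 2
Step 3 ('add'): stack = [22], depth = 1
Step 4 ('over'): needs 2 value(s) but depth is 1 — STACK UNDERFLOW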